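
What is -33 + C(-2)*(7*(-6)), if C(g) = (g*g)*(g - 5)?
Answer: 1143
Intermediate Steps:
C(g) = g**2*(-5 + g)
-33 + C(-2)*(7*(-6)) = -33 + ((-2)**2*(-5 - 2))*(7*(-6)) = -33 + (4*(-7))*(-42) = -33 - 28*(-42) = -33 + 1176 = 1143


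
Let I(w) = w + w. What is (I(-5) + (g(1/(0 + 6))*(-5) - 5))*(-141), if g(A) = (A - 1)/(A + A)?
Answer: 705/2 ≈ 352.50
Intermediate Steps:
g(A) = (-1 + A)/(2*A) (g(A) = (-1 + A)/((2*A)) = (-1 + A)*(1/(2*A)) = (-1 + A)/(2*A))
I(w) = 2*w
(I(-5) + (g(1/(0 + 6))*(-5) - 5))*(-141) = (2*(-5) + (((-1 + 1/(0 + 6))/(2*(1/(0 + 6))))*(-5) - 5))*(-141) = (-10 + (((-1 + 1/6)/(2*(1/6)))*(-5) - 5))*(-141) = (-10 + (((1/2)*6*(-5/6))*(-5) - 5))*(-141) = (-10 + (-5/2*(-5) - 5))*(-141) = (-10 + (25/2 - 5))*(-141) = (-10 + 15/2)*(-141) = -5/2*(-141) = 705/2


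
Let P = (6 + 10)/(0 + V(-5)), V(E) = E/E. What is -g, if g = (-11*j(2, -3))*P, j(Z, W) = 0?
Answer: 0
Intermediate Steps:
V(E) = 1
P = 16 (P = (6 + 10)/(0 + 1) = 16/1 = 16*1 = 16)
g = 0 (g = -11*0*16 = 0*16 = 0)
-g = -1*0 = 0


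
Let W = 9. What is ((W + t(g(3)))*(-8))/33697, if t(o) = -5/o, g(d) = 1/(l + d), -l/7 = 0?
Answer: 48/33697 ≈ 0.0014245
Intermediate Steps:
l = 0 (l = -7*0 = 0)
g(d) = 1/d (g(d) = 1/(0 + d) = 1/d)
((W + t(g(3)))*(-8))/33697 = ((9 - 5/(1/3))*(-8))/33697 = ((9 - 5/⅓)*(-8))*(1/33697) = ((9 - 5*3)*(-8))*(1/33697) = ((9 - 15)*(-8))*(1/33697) = -6*(-8)*(1/33697) = 48*(1/33697) = 48/33697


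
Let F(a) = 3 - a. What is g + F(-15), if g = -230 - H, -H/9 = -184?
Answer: -1868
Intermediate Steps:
H = 1656 (H = -9*(-184) = 1656)
g = -1886 (g = -230 - 1*1656 = -230 - 1656 = -1886)
g + F(-15) = -1886 + (3 - 1*(-15)) = -1886 + (3 + 15) = -1886 + 18 = -1868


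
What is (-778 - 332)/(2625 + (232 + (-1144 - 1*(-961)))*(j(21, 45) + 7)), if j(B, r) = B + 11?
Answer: -185/756 ≈ -0.24471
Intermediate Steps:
j(B, r) = 11 + B
(-778 - 332)/(2625 + (232 + (-1144 - 1*(-961)))*(j(21, 45) + 7)) = (-778 - 332)/(2625 + (232 + (-1144 - 1*(-961)))*((11 + 21) + 7)) = -1110/(2625 + (232 + (-1144 + 961))*(32 + 7)) = -1110/(2625 + (232 - 183)*39) = -1110/(2625 + 49*39) = -1110/(2625 + 1911) = -1110/4536 = -1110*1/4536 = -185/756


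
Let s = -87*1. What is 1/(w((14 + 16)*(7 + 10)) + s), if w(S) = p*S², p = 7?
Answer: 1/1820613 ≈ 5.4927e-7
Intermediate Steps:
w(S) = 7*S²
s = -87
1/(w((14 + 16)*(7 + 10)) + s) = 1/(7*((14 + 16)*(7 + 10))² - 87) = 1/(7*(30*17)² - 87) = 1/(7*510² - 87) = 1/(7*260100 - 87) = 1/(1820700 - 87) = 1/1820613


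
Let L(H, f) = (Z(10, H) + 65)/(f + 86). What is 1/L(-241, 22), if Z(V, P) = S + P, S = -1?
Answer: -36/59 ≈ -0.61017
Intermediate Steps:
Z(V, P) = -1 + P
L(H, f) = (64 + H)/(86 + f) (L(H, f) = ((-1 + H) + 65)/(f + 86) = (64 + H)/(86 + f))
1/L(-241, 22) = 1/((64 - 241)/(86 + 22)) = 1/(-177/108) = 1/((1/108)*(-177)) = 1/(-59/36) = -36/59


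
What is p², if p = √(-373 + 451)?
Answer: 78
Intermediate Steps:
p = √78 ≈ 8.8318
p² = (√78)² = 78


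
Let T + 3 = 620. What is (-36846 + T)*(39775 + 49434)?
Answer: -3231952861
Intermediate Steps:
T = 617 (T = -3 + 620 = 617)
(-36846 + T)*(39775 + 49434) = (-36846 + 617)*(39775 + 49434) = -36229*89209 = -3231952861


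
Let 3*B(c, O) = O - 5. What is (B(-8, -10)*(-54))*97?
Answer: 26190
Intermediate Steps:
B(c, O) = -5/3 + O/3 (B(c, O) = (O - 5)/3 = (-5 + O)/3 = -5/3 + O/3)
(B(-8, -10)*(-54))*97 = ((-5/3 + (⅓)*(-10))*(-54))*97 = ((-5/3 - 10/3)*(-54))*97 = -5*(-54)*97 = 270*97 = 26190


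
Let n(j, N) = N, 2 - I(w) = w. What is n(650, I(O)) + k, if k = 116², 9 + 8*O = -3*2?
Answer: 107679/8 ≈ 13460.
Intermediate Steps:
O = -15/8 (O = -9/8 + (-3*2)/8 = -9/8 + (⅛)*(-6) = -9/8 - ¾ = -15/8 ≈ -1.8750)
I(w) = 2 - w
k = 13456
n(650, I(O)) + k = (2 - 1*(-15/8)) + 13456 = (2 + 15/8) + 13456 = 31/8 + 13456 = 107679/8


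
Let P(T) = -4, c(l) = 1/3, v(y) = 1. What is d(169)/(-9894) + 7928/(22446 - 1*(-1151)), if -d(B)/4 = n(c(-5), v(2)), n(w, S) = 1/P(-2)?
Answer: 78416035/233468718 ≈ 0.33587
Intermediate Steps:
c(l) = ⅓
n(w, S) = -¼ (n(w, S) = 1/(-4) = -¼)
d(B) = 1 (d(B) = -4*(-¼) = 1)
d(169)/(-9894) + 7928/(22446 - 1*(-1151)) = 1/(-9894) + 7928/(22446 - 1*(-1151)) = 1*(-1/9894) + 7928/(22446 + 1151) = -1/9894 + 7928/23597 = 78416035/233468718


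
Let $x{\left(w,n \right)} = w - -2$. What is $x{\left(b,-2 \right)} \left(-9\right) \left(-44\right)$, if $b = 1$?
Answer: $1188$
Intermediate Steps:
$x{\left(w,n \right)} = 2 + w$ ($x{\left(w,n \right)} = w + 2 = 2 + w$)
$x{\left(b,-2 \right)} \left(-9\right) \left(-44\right) = \left(2 + 1\right) \left(-9\right) \left(-44\right) = 3 \left(-9\right) \left(-44\right) = \left(-27\right) \left(-44\right) = 1188$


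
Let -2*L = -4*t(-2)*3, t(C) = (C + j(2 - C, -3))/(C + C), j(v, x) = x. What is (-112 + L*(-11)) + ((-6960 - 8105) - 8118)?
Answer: -46755/2 ≈ -23378.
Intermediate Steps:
t(C) = (-3 + C)/(2*C) (t(C) = (C - 3)/(C + C) = (-3 + C)/((2*C)) = (-3 + C)*(1/(2*C)) = (-3 + C)/(2*C))
L = 15/2 (L = -(-2*(-3 - 2)/(-2))*3/2 = -(-2*(-1)*(-5)/2)*3/2 = -(-4*5/4)*3/2 = -(-5)*3/2 = -½*(-15) = 15/2 ≈ 7.5000)
(-112 + L*(-11)) + ((-6960 - 8105) - 8118) = (-112 + (15/2)*(-11)) + ((-6960 - 8105) - 8118) = (-112 - 165/2) + (-15065 - 8118) = -389/2 - 23183 = -46755/2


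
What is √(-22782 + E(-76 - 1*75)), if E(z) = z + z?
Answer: 2*I*√5771 ≈ 151.93*I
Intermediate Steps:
E(z) = 2*z
√(-22782 + E(-76 - 1*75)) = √(-22782 + 2*(-76 - 1*75)) = √(-22782 + 2*(-76 - 75)) = √(-22782 + 2*(-151)) = √(-22782 - 302) = √(-23084) = 2*I*√5771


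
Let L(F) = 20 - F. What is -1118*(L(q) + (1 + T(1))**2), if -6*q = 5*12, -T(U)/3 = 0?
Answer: -34658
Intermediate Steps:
T(U) = 0 (T(U) = -3*0 = 0)
q = -10 (q = -5*12/6 = -1/6*60 = -10)
-1118*(L(q) + (1 + T(1))**2) = -1118*((20 - 1*(-10)) + (1 + 0)**2) = -1118*((20 + 10) + 1**2) = -1118*(30 + 1) = -1118*31 = -34658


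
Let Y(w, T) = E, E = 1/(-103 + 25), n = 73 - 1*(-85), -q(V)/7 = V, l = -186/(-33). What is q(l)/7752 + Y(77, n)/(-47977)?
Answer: -135336011/26592115836 ≈ -0.0050893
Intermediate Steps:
l = 62/11 (l = -186*(-1/33) = 62/11 ≈ 5.6364)
q(V) = -7*V
n = 158 (n = 73 + 85 = 158)
E = -1/78 (E = 1/(-78) = -1/78 ≈ -0.012821)
Y(w, T) = -1/78
q(l)/7752 + Y(77, n)/(-47977) = -7*62/11/7752 - 1/78/(-47977) = -434/11*1/7752 - 1/78*(-1/47977) = -217/42636 + 1/3742206 = -135336011/26592115836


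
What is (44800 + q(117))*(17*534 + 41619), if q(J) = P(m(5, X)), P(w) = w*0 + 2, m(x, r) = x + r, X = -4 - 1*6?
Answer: 2271326994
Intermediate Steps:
X = -10 (X = -4 - 6 = -10)
m(x, r) = r + x
P(w) = 2 (P(w) = 0 + 2 = 2)
q(J) = 2
(44800 + q(117))*(17*534 + 41619) = (44800 + 2)*(17*534 + 41619) = 44802*(9078 + 41619) = 44802*50697 = 2271326994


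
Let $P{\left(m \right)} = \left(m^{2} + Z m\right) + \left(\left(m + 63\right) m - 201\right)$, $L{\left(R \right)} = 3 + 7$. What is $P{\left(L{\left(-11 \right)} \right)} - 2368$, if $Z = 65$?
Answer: $-1089$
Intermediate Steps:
$L{\left(R \right)} = 10$
$P{\left(m \right)} = -201 + m^{2} + 65 m + m \left(63 + m\right)$ ($P{\left(m \right)} = \left(m^{2} + 65 m\right) + \left(\left(m + 63\right) m - 201\right) = \left(m^{2} + 65 m\right) + \left(\left(63 + m\right) m - 201\right) = \left(m^{2} + 65 m\right) + \left(m \left(63 + m\right) - 201\right) = \left(m^{2} + 65 m\right) + \left(-201 + m \left(63 + m\right)\right) = -201 + m^{2} + 65 m + m \left(63 + m\right)$)
$P{\left(L{\left(-11 \right)} \right)} - 2368 = \left(-201 + 2 \cdot 10^{2} + 128 \cdot 10\right) - 2368 = \left(-201 + 2 \cdot 100 + 1280\right) - 2368 = \left(-201 + 200 + 1280\right) - 2368 = 1279 - 2368 = -1089$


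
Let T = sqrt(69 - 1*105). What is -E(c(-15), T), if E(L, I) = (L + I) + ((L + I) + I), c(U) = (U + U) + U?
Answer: 90 - 18*I ≈ 90.0 - 18.0*I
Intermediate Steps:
c(U) = 3*U (c(U) = 2*U + U = 3*U)
T = 6*I (T = sqrt(69 - 105) = sqrt(-36) = 6*I ≈ 6.0*I)
E(L, I) = 2*L + 3*I (E(L, I) = (I + L) + ((I + L) + I) = (I + L) + (L + 2*I) = 2*L + 3*I)
-E(c(-15), T) = -(2*(3*(-15)) + 3*(6*I)) = -(2*(-45) + 18*I) = -(-90 + 18*I) = 90 - 18*I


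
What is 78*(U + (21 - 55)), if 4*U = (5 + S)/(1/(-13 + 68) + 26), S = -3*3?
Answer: -1266434/477 ≈ -2655.0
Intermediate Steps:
S = -9
U = -55/1431 (U = ((5 - 9)/(1/(-13 + 68) + 26))/4 = (-4/(1/55 + 26))/4 = (-4/1431/55)/4 = (-4*55/1431)/4 = (¼)*(-220/1431) = -55/1431 ≈ -0.038435)
78*(U + (21 - 55)) = 78*(-55/1431 + (21 - 55)) = 78*(-55/1431 - 34) = 78*(-48709/1431) = -1266434/477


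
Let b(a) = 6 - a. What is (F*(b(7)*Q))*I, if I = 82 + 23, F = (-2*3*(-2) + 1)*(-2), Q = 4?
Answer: 10920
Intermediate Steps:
F = -26 (F = (-6*(-2) + 1)*(-2) = (12 + 1)*(-2) = 13*(-2) = -26)
I = 105
(F*(b(7)*Q))*I = -26*(6 - 1*7)*4*105 = -26*(6 - 7)*4*105 = -(-26)*4*105 = -26*(-4)*105 = 104*105 = 10920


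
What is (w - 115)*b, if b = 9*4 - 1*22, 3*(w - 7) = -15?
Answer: -1582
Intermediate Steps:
w = 2 (w = 7 + (1/3)*(-15) = 7 - 5 = 2)
b = 14 (b = 36 - 22 = 14)
(w - 115)*b = (2 - 115)*14 = -113*14 = -1582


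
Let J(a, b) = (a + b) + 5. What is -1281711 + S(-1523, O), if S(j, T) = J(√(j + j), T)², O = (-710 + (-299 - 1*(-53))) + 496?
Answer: -1281711 + (455 - I*√3046)² ≈ -1.0777e+6 - 50223.0*I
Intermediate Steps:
J(a, b) = 5 + a + b
O = -460 (O = (-710 + (-299 + 53)) + 496 = (-710 - 246) + 496 = -956 + 496 = -460)
S(j, T) = (5 + T + √2*√j)² (S(j, T) = (5 + √(j + j) + T)² = (5 + √(2*j) + T)² = (5 + √2*√j + T)² = (5 + T + √2*√j)²)
-1281711 + S(-1523, O) = -1281711 + (5 - 460 + √2*√(-1523))² = -1281711 + (5 - 460 + √2*(I*√1523))² = -1281711 + (5 - 460 + I*√3046)² = -1281711 + (-455 + I*√3046)²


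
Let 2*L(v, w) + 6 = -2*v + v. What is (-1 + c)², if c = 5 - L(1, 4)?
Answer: 225/4 ≈ 56.250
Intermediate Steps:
L(v, w) = -3 - v/2 (L(v, w) = -3 + (-2*v + v)/2 = -3 + (-v)/2 = -3 - v/2)
c = 17/2 (c = 5 - (-3 - ½*1) = 5 - (-3 - ½) = 5 - 1*(-7/2) = 5 + 7/2 = 17/2 ≈ 8.5000)
(-1 + c)² = (-1 + 17/2)² = (15/2)² = 225/4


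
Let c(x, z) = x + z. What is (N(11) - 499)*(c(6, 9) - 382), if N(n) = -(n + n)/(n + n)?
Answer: 183500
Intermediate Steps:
N(n) = -1 (N(n) = -2*n/(2*n) = -2*n*1/(2*n) = -1*1 = -1)
(N(11) - 499)*(c(6, 9) - 382) = (-1 - 499)*((6 + 9) - 382) = -500*(15 - 382) = -500*(-367) = 183500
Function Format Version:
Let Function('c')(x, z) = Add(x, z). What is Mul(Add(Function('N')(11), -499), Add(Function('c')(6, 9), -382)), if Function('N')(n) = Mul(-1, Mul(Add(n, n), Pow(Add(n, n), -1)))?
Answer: 183500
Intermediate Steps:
Function('N')(n) = -1 (Function('N')(n) = Mul(-1, Mul(Mul(2, n), Pow(Mul(2, n), -1))) = Mul(-1, Mul(Mul(2, n), Mul(Rational(1, 2), Pow(n, -1)))) = Mul(-1, 1) = -1)
Mul(Add(Function('N')(11), -499), Add(Function('c')(6, 9), -382)) = Mul(Add(-1, -499), Add(Add(6, 9), -382)) = Mul(-500, Add(15, -382)) = Mul(-500, -367) = 183500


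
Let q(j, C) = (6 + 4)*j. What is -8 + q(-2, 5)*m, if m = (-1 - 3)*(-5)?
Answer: -408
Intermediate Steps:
m = 20 (m = -4*(-5) = 20)
q(j, C) = 10*j
-8 + q(-2, 5)*m = -8 + (10*(-2))*20 = -8 - 20*20 = -8 - 400 = -408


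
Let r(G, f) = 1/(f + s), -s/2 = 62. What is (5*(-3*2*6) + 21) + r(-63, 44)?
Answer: -12721/80 ≈ -159.01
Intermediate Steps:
s = -124 (s = -2*62 = -124)
r(G, f) = 1/(-124 + f) (r(G, f) = 1/(f - 124) = 1/(-124 + f))
(5*(-3*2*6) + 21) + r(-63, 44) = (5*(-3*2*6) + 21) + 1/(-124 + 44) = (5*(-6*6) + 21) + 1/(-80) = (5*(-36) + 21) - 1/80 = (-180 + 21) - 1/80 = -159 - 1/80 = -12721/80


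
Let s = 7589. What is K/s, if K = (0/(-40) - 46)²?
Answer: 2116/7589 ≈ 0.27882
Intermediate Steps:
K = 2116 (K = (0*(-1/40) - 46)² = (0 - 46)² = (-46)² = 2116)
K/s = 2116/7589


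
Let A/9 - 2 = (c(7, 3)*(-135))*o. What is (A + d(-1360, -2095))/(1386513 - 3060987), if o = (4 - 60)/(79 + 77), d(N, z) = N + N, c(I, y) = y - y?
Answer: 1351/837237 ≈ 0.0016136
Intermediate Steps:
c(I, y) = 0
d(N, z) = 2*N
o = -14/39 (o = -56/156 = -56*1/156 = -14/39 ≈ -0.35897)
A = 18 (A = 18 + 9*((0*(-135))*(-14/39)) = 18 + 9*(0*(-14/39)) = 18 + 9*0 = 18 + 0 = 18)
(A + d(-1360, -2095))/(1386513 - 3060987) = (18 + 2*(-1360))/(1386513 - 3060987) = (18 - 2720)/(-1674474) = -2702*(-1/1674474) = 1351/837237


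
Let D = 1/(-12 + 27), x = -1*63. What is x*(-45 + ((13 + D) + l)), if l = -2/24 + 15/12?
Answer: 19383/10 ≈ 1938.3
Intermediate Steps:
l = 7/6 (l = -2*1/24 + 15*(1/12) = -1/12 + 5/4 = 7/6 ≈ 1.1667)
x = -63
D = 1/15 ≈ 0.066667
x*(-45 + ((13 + D) + l)) = -63*(-45 + ((13 + 1/15) + 7/6)) = -63*(-45 + (196/15 + 7/6)) = -63*(-45 + 427/30) = -63*(-923/30) = 19383/10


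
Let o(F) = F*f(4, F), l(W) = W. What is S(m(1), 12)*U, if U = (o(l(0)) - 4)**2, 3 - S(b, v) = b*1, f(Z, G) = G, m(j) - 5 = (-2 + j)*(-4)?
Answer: -96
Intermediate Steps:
m(j) = 13 - 4*j (m(j) = 5 + (-2 + j)*(-4) = 5 + (8 - 4*j) = 13 - 4*j)
S(b, v) = 3 - b
o(F) = F**2 (o(F) = F*F = F**2)
U = 16 (U = (0**2 - 4)**2 = (0 - 4)**2 = (-4)**2 = 16)
S(m(1), 12)*U = (3 - (13 - 4*1))*16 = (3 - (13 - 4))*16 = (3 - 1*9)*16 = (3 - 9)*16 = -6*16 = -96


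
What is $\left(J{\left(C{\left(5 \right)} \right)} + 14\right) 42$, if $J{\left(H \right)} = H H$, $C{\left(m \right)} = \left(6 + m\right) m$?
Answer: $127638$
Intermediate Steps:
$C{\left(m \right)} = m \left(6 + m\right)$
$J{\left(H \right)} = H^{2}$
$\left(J{\left(C{\left(5 \right)} \right)} + 14\right) 42 = \left(\left(5 \left(6 + 5\right)\right)^{2} + 14\right) 42 = \left(\left(5 \cdot 11\right)^{2} + 14\right) 42 = \left(55^{2} + 14\right) 42 = \left(3025 + 14\right) 42 = 3039 \cdot 42 = 127638$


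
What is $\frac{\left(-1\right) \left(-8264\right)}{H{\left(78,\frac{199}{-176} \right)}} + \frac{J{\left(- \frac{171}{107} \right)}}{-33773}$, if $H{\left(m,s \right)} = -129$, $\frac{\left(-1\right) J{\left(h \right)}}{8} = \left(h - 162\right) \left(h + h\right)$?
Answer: $- \frac{3189238439608}{49880052933} \approx -63.938$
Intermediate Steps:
$J{\left(h \right)} = - 16 h \left(-162 + h\right)$ ($J{\left(h \right)} = - 8 \left(h - 162\right) \left(h + h\right) = - 8 \left(-162 + h\right) 2 h = - 8 \cdot 2 h \left(-162 + h\right) = - 16 h \left(-162 + h\right)$)
$\frac{\left(-1\right) \left(-8264\right)}{H{\left(78,\frac{199}{-176} \right)}} + \frac{J{\left(- \frac{171}{107} \right)}}{-33773} = \frac{\left(-1\right) \left(-8264\right)}{-129} + \frac{16 \left(- \frac{171}{107}\right) \left(162 - - \frac{171}{107}\right)}{-33773} = 8264 \left(- \frac{1}{129}\right) + 16 \left(\left(-171\right) \frac{1}{107}\right) \left(162 - \left(-171\right) \frac{1}{107}\right) \left(- \frac{1}{33773}\right) = - \frac{8264}{129} + 16 \left(- \frac{171}{107}\right) \left(162 - - \frac{171}{107}\right) \left(- \frac{1}{33773}\right) = - \frac{8264}{129} + 16 \left(- \frac{171}{107}\right) \left(162 + \frac{171}{107}\right) \left(- \frac{1}{33773}\right) = - \frac{8264}{129} + 16 \left(- \frac{171}{107}\right) \frac{17505}{107} \left(- \frac{1}{33773}\right) = - \frac{8264}{129} - - \frac{47893680}{386667077} = - \frac{8264}{129} + \frac{47893680}{386667077} = - \frac{3189238439608}{49880052933}$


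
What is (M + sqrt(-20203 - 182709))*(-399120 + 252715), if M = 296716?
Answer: -43440705980 - 585620*I*sqrt(12682) ≈ -4.3441e+10 - 6.5949e+7*I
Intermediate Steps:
(M + sqrt(-20203 - 182709))*(-399120 + 252715) = (296716 + sqrt(-20203 - 182709))*(-399120 + 252715) = (296716 + sqrt(-202912))*(-146405) = (296716 + 4*I*sqrt(12682))*(-146405) = -43440705980 - 585620*I*sqrt(12682)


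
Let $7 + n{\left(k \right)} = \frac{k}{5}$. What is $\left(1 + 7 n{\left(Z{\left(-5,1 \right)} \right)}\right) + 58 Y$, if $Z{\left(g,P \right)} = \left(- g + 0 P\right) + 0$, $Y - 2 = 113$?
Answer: $6629$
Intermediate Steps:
$Y = 115$ ($Y = 2 + 113 = 115$)
$Z{\left(g,P \right)} = - g$ ($Z{\left(g,P \right)} = \left(- g + 0\right) + 0 = - g + 0 = - g$)
$n{\left(k \right)} = -7 + \frac{k}{5}$
$\left(1 + 7 n{\left(Z{\left(-5,1 \right)} \right)}\right) + 58 Y = \left(1 + 7 \left(-7 + \frac{\left(-1\right) \left(-5\right)}{5}\right)\right) + 58 \cdot 115 = \left(1 + 7 \left(-7 + \frac{1}{5} \cdot 5\right)\right) + 6670 = \left(1 + 7 \left(-7 + 1\right)\right) + 6670 = \left(1 + 7 \left(-6\right)\right) + 6670 = \left(1 - 42\right) + 6670 = -41 + 6670 = 6629$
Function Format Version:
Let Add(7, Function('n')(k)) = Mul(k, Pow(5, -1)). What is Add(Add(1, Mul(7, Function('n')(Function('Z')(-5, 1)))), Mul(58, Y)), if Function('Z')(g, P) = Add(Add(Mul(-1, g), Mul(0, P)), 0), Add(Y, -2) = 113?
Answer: 6629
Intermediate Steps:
Y = 115 (Y = Add(2, 113) = 115)
Function('Z')(g, P) = Mul(-1, g) (Function('Z')(g, P) = Add(Add(Mul(-1, g), 0), 0) = Add(Mul(-1, g), 0) = Mul(-1, g))
Function('n')(k) = Add(-7, Mul(Rational(1, 5), k)) (Function('n')(k) = Add(-7, Mul(k, Pow(5, -1))) = Add(-7, Mul(k, Rational(1, 5))) = Add(-7, Mul(Rational(1, 5), k)))
Add(Add(1, Mul(7, Function('n')(Function('Z')(-5, 1)))), Mul(58, Y)) = Add(Add(1, Mul(7, Add(-7, Mul(Rational(1, 5), Mul(-1, -5))))), Mul(58, 115)) = Add(Add(1, Mul(7, Add(-7, Mul(Rational(1, 5), 5)))), 6670) = Add(Add(1, Mul(7, Add(-7, 1))), 6670) = Add(Add(1, Mul(7, -6)), 6670) = Add(Add(1, -42), 6670) = Add(-41, 6670) = 6629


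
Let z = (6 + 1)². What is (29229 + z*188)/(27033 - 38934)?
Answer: -38441/11901 ≈ -3.2301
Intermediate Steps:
z = 49 (z = 7² = 49)
(29229 + z*188)/(27033 - 38934) = (29229 + 49*188)/(27033 - 38934) = (29229 + 9212)/(-11901) = 38441*(-1/11901) = -38441/11901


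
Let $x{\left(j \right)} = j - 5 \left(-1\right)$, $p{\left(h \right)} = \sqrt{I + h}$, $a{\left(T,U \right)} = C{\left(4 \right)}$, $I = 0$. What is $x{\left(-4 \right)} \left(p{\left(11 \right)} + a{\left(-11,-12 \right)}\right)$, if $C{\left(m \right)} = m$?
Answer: $4 + \sqrt{11} \approx 7.3166$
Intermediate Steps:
$a{\left(T,U \right)} = 4$
$p{\left(h \right)} = \sqrt{h}$ ($p{\left(h \right)} = \sqrt{0 + h} = \sqrt{h}$)
$x{\left(j \right)} = 5 + j$ ($x{\left(j \right)} = j - -5 = j + 5 = 5 + j$)
$x{\left(-4 \right)} \left(p{\left(11 \right)} + a{\left(-11,-12 \right)}\right) = \left(5 - 4\right) \left(\sqrt{11} + 4\right) = 1 \left(4 + \sqrt{11}\right) = 4 + \sqrt{11}$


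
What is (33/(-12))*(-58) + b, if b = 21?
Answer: 361/2 ≈ 180.50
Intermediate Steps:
(33/(-12))*(-58) + b = (33/(-12))*(-58) + 21 = (33*(-1/12))*(-58) + 21 = -11/4*(-58) + 21 = 319/2 + 21 = 361/2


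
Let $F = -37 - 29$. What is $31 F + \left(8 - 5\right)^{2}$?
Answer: $-2037$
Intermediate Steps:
$F = -66$
$31 F + \left(8 - 5\right)^{2} = 31 \left(-66\right) + \left(8 - 5\right)^{2} = -2046 + 3^{2} = -2046 + 9 = -2037$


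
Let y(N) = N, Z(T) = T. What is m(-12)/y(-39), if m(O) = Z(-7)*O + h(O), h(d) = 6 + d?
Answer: -2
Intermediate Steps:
m(O) = 6 - 6*O (m(O) = -7*O + (6 + O) = 6 - 6*O)
m(-12)/y(-39) = (6 - 6*(-12))/(-39) = (6 + 72)*(-1/39) = 78*(-1/39) = -2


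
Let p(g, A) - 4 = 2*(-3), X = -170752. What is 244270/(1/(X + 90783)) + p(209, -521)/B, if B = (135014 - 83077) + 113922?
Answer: -3239894288684172/165859 ≈ -1.9534e+10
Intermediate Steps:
p(g, A) = -2 (p(g, A) = 4 + 2*(-3) = 4 - 6 = -2)
B = 165859 (B = 51937 + 113922 = 165859)
244270/(1/(X + 90783)) + p(209, -521)/B = 244270/(1/(-170752 + 90783)) - 2/165859 = 244270/(1/(-79969)) - 2*1/165859 = 244270/(-1/79969) - 2/165859 = 244270*(-79969) - 2/165859 = -19534027630 - 2/165859 = -3239894288684172/165859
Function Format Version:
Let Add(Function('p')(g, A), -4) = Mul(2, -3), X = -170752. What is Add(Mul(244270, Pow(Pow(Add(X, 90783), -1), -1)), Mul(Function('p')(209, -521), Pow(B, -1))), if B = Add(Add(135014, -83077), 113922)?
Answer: Rational(-3239894288684172, 165859) ≈ -1.9534e+10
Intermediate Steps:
Function('p')(g, A) = -2 (Function('p')(g, A) = Add(4, Mul(2, -3)) = Add(4, -6) = -2)
B = 165859 (B = Add(51937, 113922) = 165859)
Add(Mul(244270, Pow(Pow(Add(X, 90783), -1), -1)), Mul(Function('p')(209, -521), Pow(B, -1))) = Add(Mul(244270, Pow(Pow(Add(-170752, 90783), -1), -1)), Mul(-2, Pow(165859, -1))) = Add(Mul(244270, Pow(Pow(-79969, -1), -1)), Mul(-2, Rational(1, 165859))) = Add(Mul(244270, Pow(Rational(-1, 79969), -1)), Rational(-2, 165859)) = Add(Mul(244270, -79969), Rational(-2, 165859)) = Add(-19534027630, Rational(-2, 165859)) = Rational(-3239894288684172, 165859)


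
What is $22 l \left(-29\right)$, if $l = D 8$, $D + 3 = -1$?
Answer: $20416$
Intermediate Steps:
$D = -4$ ($D = -3 - 1 = -4$)
$l = -32$ ($l = \left(-4\right) 8 = -32$)
$22 l \left(-29\right) = 22 \left(-32\right) \left(-29\right) = \left(-704\right) \left(-29\right) = 20416$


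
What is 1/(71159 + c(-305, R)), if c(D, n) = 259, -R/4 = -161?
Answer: 1/71418 ≈ 1.4002e-5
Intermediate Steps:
R = 644 (R = -4*(-161) = 644)
1/(71159 + c(-305, R)) = 1/(71159 + 259) = 1/71418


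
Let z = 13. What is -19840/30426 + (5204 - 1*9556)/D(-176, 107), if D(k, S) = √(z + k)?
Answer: -9920/15213 + 4352*I*√163/163 ≈ -0.65207 + 340.88*I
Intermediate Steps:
D(k, S) = √(13 + k)
-19840/30426 + (5204 - 1*9556)/D(-176, 107) = -19840/30426 + (5204 - 1*9556)/(√(13 - 176)) = -19840*1/30426 + (5204 - 9556)/(√(-163)) = -9920/15213 - 4352*(-I*√163/163) = -9920/15213 - (-4352)*I*√163/163 = -9920/15213 + 4352*I*√163/163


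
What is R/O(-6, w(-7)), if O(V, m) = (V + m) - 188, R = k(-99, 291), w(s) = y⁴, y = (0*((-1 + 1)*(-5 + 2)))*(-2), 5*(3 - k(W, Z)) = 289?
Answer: 137/485 ≈ 0.28247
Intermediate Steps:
k(W, Z) = -274/5 (k(W, Z) = 3 - ⅕*289 = 3 - 289/5 = -274/5)
y = 0 (y = (0*(0*(-3)))*(-2) = (0*0)*(-2) = 0*(-2) = 0)
w(s) = 0 (w(s) = 0⁴ = 0)
R = -274/5 ≈ -54.800
O(V, m) = -188 + V + m
R/O(-6, w(-7)) = -274/(5*(-188 - 6 + 0)) = -274/5/(-194) = -274/5*(-1/194) = 137/485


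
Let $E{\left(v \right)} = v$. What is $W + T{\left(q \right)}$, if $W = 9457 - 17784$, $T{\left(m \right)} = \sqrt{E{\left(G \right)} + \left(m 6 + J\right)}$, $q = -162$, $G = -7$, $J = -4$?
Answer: $-8327 + i \sqrt{983} \approx -8327.0 + 31.353 i$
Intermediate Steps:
$T{\left(m \right)} = \sqrt{-11 + 6 m}$ ($T{\left(m \right)} = \sqrt{-7 + \left(m 6 - 4\right)} = \sqrt{-7 + \left(6 m - 4\right)} = \sqrt{-7 + \left(-4 + 6 m\right)} = \sqrt{-11 + 6 m}$)
$W = -8327$
$W + T{\left(q \right)} = -8327 + \sqrt{-11 + 6 \left(-162\right)} = -8327 + \sqrt{-11 - 972} = -8327 + \sqrt{-983} = -8327 + i \sqrt{983}$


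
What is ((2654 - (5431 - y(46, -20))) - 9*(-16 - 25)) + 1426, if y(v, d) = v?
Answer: -936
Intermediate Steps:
((2654 - (5431 - y(46, -20))) - 9*(-16 - 25)) + 1426 = ((2654 - (5431 - 1*46)) - 9*(-16 - 25)) + 1426 = ((2654 - (5431 - 46)) - 9*(-41)) + 1426 = ((2654 - 1*5385) + 369) + 1426 = ((2654 - 5385) + 369) + 1426 = (-2731 + 369) + 1426 = -2362 + 1426 = -936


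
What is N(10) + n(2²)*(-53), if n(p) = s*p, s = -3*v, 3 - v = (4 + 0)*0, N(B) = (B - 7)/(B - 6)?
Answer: 7635/4 ≈ 1908.8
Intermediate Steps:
N(B) = (-7 + B)/(-6 + B)
v = 3 (v = 3 - (4 + 0)*0 = 3 - 4*0 = 3 - 1*0 = 3 + 0 = 3)
s = -9 (s = -3*3 = -9)
n(p) = -9*p
N(10) + n(2²)*(-53) = (-7 + 10)/(-6 + 10) - 9*2²*(-53) = 3/4 - 9*4*(-53) = (¼)*3 - 36*(-53) = ¾ + 1908 = 7635/4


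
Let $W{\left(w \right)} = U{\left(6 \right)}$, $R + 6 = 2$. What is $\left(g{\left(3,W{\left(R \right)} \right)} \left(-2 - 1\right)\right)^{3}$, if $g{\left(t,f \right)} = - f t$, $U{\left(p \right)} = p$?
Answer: $157464$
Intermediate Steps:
$R = -4$ ($R = -6 + 2 = -4$)
$W{\left(w \right)} = 6$
$g{\left(t,f \right)} = - f t$
$\left(g{\left(3,W{\left(R \right)} \right)} \left(-2 - 1\right)\right)^{3} = \left(\left(-1\right) 6 \cdot 3 \left(-2 - 1\right)\right)^{3} = \left(\left(-18\right) \left(-3\right)\right)^{3} = 54^{3} = 157464$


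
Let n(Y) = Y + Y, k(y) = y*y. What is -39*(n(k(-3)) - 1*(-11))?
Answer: -1131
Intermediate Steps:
k(y) = y²
n(Y) = 2*Y
-39*(n(k(-3)) - 1*(-11)) = -39*(2*(-3)² - 1*(-11)) = -39*(2*9 + 11) = -39*(18 + 11) = -39*29 = -1131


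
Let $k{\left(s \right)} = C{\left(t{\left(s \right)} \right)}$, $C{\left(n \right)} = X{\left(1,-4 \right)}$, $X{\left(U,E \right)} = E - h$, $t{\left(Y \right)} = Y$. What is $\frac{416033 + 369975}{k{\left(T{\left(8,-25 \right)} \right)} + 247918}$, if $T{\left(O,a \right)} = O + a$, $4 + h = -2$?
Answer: $\frac{98251}{30990} \approx 3.1704$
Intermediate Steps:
$h = -6$ ($h = -4 - 2 = -6$)
$X{\left(U,E \right)} = 6 + E$ ($X{\left(U,E \right)} = E - -6 = E + 6 = 6 + E$)
$C{\left(n \right)} = 2$ ($C{\left(n \right)} = 6 - 4 = 2$)
$k{\left(s \right)} = 2$
$\frac{416033 + 369975}{k{\left(T{\left(8,-25 \right)} \right)} + 247918} = \frac{416033 + 369975}{2 + 247918} = \frac{786008}{247920} = 786008 \cdot \frac{1}{247920} = \frac{98251}{30990}$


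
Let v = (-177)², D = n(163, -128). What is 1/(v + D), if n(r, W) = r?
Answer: 1/31492 ≈ 3.1754e-5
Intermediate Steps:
D = 163
v = 31329
1/(v + D) = 1/(31329 + 163) = 1/31492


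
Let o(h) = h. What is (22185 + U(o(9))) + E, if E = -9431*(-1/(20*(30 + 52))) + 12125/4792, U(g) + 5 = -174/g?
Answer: 32666830951/1473540 ≈ 22169.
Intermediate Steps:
U(g) = -5 - 174/g
E = 4067397/491180 (E = -9431/((-20*82)) + 12125*(1/4792) = -9431/(-1640) + 12125/4792 = -9431*(-1/1640) + 12125/4792 = 9431/1640 + 12125/4792 = 4067397/491180 ≈ 8.2809)
(22185 + U(o(9))) + E = (22185 + (-5 - 174/9)) + 4067397/491180 = (22185 + (-5 - 174*⅑)) + 4067397/491180 = (22185 + (-5 - 58/3)) + 4067397/491180 = (22185 - 73/3) + 4067397/491180 = 66482/3 + 4067397/491180 = 32666830951/1473540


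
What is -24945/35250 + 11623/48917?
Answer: -54034921/114954950 ≈ -0.47005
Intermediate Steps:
-24945/35250 + 11623/48917 = -24945*1/35250 + 11623*(1/48917) = -1663/2350 + 11623/48917 = -54034921/114954950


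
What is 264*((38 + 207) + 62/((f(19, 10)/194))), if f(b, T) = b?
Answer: 4404312/19 ≈ 2.3181e+5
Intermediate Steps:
264*((38 + 207) + 62/((f(19, 10)/194))) = 264*((38 + 207) + 62/((19/194))) = 264*(245 + 62/((19*(1/194)))) = 264*(245 + 62/(19/194)) = 264*(245 + 62*(194/19)) = 264*(245 + 12028/19) = 264*(16683/19) = 4404312/19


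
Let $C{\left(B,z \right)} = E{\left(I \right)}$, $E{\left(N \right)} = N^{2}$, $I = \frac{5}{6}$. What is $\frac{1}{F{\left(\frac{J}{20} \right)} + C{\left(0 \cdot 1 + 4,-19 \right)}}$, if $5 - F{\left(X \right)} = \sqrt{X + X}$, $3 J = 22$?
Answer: $\frac{36900}{205373} + \frac{432 \sqrt{165}}{205373} \approx 0.20669$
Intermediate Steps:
$J = \frac{22}{3}$ ($J = \frac{1}{3} \cdot 22 = \frac{22}{3} \approx 7.3333$)
$I = \frac{5}{6}$ ($I = 5 \cdot \frac{1}{6} = \frac{5}{6} \approx 0.83333$)
$C{\left(B,z \right)} = \frac{25}{36}$ ($C{\left(B,z \right)} = \left(\frac{5}{6}\right)^{2} = \frac{25}{36}$)
$F{\left(X \right)} = 5 - \sqrt{2} \sqrt{X}$ ($F{\left(X \right)} = 5 - \sqrt{X + X} = 5 - \sqrt{2 X} = 5 - \sqrt{2} \sqrt{X}$)
$\frac{1}{F{\left(\frac{J}{20} \right)} + C{\left(0 \cdot 1 + 4,-19 \right)}} = \frac{1}{\left(5 - \sqrt{2} \sqrt{\frac{22}{3 \cdot 20}}\right) + \frac{25}{36}} = \frac{1}{\left(5 - \sqrt{2} \sqrt{\frac{22}{3} \cdot \frac{1}{20}}\right) + \frac{25}{36}} = \frac{1}{\left(5 - \sqrt{2} \sqrt{\frac{11}{30}}\right) + \frac{25}{36}} = \frac{1}{\left(5 - \sqrt{2} \frac{\sqrt{330}}{30}\right) + \frac{25}{36}} = \frac{1}{\left(5 - \frac{\sqrt{165}}{15}\right) + \frac{25}{36}} = \frac{1}{\frac{205}{36} - \frac{\sqrt{165}}{15}}$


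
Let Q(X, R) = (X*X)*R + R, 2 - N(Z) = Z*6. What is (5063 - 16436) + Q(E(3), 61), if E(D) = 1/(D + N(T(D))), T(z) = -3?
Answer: -5983987/529 ≈ -11312.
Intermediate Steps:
N(Z) = 2 - 6*Z (N(Z) = 2 - Z*6 = 2 - 6*Z)
E(D) = 1/(20 + D) (E(D) = 1/(D + (2 - 6*(-3))) = 1/(D + (2 + 18)) = 1/(D + 20) = 1/(20 + D))
Q(X, R) = R + R*X² (Q(X, R) = X²*R + R = R*X² + R = R + R*X²)
(5063 - 16436) + Q(E(3), 61) = (5063 - 16436) + 61*(1 + (1/(20 + 3))²) = -11373 + 61*(1 + (1/23)²) = -11373 + 61*(1 + 1/529) = -11373 + 61*(530/529) = -11373 + 32330/529 = -5983987/529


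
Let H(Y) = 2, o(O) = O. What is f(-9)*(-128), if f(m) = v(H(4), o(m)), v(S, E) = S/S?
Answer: -128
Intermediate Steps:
v(S, E) = 1
f(m) = 1
f(-9)*(-128) = 1*(-128) = -128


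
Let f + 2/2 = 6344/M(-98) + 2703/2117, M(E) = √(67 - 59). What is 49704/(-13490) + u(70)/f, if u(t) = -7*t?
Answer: -7372633508603509/2000996978155915 - 870724947365*√2/5636611206073 ≈ -3.9029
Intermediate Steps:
M(E) = 2*√2 (M(E) = √8 = 2*√2)
f = 586/2117 + 1586*√2 (f = -1 + (6344/((2*√2)) + 2703/2117) = -1 + (6344*(√2/4) + 2703*(1/2117)) = -1 + (1586*√2 + 2703/2117) = -1 + (2703/2117 + 1586*√2) = 586/2117 + 1586*√2 ≈ 2243.2)
49704/(-13490) + u(70)/f = 49704/(-13490) + (-7*70)/(586/2117 + 1586*√2) = 49704*(-1/13490) - 490/(586/2117 + 1586*√2) = -1308/355 - 490/(586/2117 + 1586*√2)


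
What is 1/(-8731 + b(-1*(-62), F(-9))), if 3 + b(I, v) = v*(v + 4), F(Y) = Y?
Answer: -1/8689 ≈ -0.00011509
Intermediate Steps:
b(I, v) = -3 + v*(4 + v) (b(I, v) = -3 + v*(v + 4) = -3 + v*(4 + v))
1/(-8731 + b(-1*(-62), F(-9))) = 1/(-8731 + (-3 + (-9)² + 4*(-9))) = 1/(-8731 + (-3 + 81 - 36)) = 1/(-8731 + 42) = 1/(-8689) = -1/8689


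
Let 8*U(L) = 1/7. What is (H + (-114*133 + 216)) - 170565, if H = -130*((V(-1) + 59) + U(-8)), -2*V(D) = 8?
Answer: -5394573/28 ≈ -1.9266e+5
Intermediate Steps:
U(L) = 1/56 (U(L) = (1/7)/8 = (1*(1/7))/8 = (1/8)*(1/7) = 1/56)
V(D) = -4 (V(D) = -1/2*8 = -4)
H = -200265/28 (H = -130*((-4 + 59) + 1/56) = -130*(55 + 1/56) = -130*3081/56 = -200265/28 ≈ -7152.3)
(H + (-114*133 + 216)) - 170565 = (-200265/28 + (-114*133 + 216)) - 170565 = (-200265/28 + (-15162 + 216)) - 170565 = (-200265/28 - 14946) - 170565 = -618753/28 - 170565 = -5394573/28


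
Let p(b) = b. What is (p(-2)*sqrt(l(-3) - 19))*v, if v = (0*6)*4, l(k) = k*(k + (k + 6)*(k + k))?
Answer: 0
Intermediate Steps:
l(k) = k*(k + 2*k*(6 + k)) (l(k) = k*(k + (6 + k)*(2*k)) = k*(k + 2*k*(6 + k)))
v = 0 (v = 0*4 = 0)
(p(-2)*sqrt(l(-3) - 19))*v = -2*sqrt((-3)**2*(13 + 2*(-3)) - 19)*0 = -2*sqrt(9*(13 - 6) - 19)*0 = -2*sqrt(9*7 - 19)*0 = -2*sqrt(63 - 19)*0 = -4*sqrt(11)*0 = 0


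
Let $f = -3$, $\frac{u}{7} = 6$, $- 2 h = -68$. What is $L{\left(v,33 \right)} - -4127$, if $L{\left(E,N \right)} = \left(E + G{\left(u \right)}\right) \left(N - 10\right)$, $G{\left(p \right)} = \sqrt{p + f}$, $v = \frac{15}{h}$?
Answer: $\frac{140663}{34} + 23 \sqrt{39} \approx 4280.8$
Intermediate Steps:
$h = 34$ ($h = \left(- \frac{1}{2}\right) \left(-68\right) = 34$)
$u = 42$ ($u = 7 \cdot 6 = 42$)
$v = \frac{15}{34} \approx 0.44118$
$G{\left(p \right)} = \sqrt{-3 + p}$ ($G{\left(p \right)} = \sqrt{p - 3} = \sqrt{-3 + p}$)
$L{\left(E,N \right)} = \left(-10 + N\right) \left(E + \sqrt{39}\right)$ ($L{\left(E,N \right)} = \left(E + \sqrt{-3 + 42}\right) \left(N - 10\right) = \left(E + \sqrt{39}\right) \left(-10 + N\right) = \left(-10 + N\right) \left(E + \sqrt{39}\right)$)
$L{\left(v,33 \right)} - -4127 = \left(\left(-10\right) \frac{15}{34} - 10 \sqrt{39} + \frac{15}{34} \cdot 33 + 33 \sqrt{39}\right) - -4127 = \left(- \frac{75}{17} - 10 \sqrt{39} + \frac{495}{34} + 33 \sqrt{39}\right) + 4127 = \left(\frac{345}{34} + 23 \sqrt{39}\right) + 4127 = \frac{140663}{34} + 23 \sqrt{39}$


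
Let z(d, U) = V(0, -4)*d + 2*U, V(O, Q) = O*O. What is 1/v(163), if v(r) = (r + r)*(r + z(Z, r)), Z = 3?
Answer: 1/159414 ≈ 6.2730e-6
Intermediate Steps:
V(O, Q) = O²
z(d, U) = 2*U (z(d, U) = 0²*d + 2*U = 0*d + 2*U = 0 + 2*U = 2*U)
v(r) = 6*r² (v(r) = (r + r)*(r + 2*r) = (2*r)*(3*r) = 6*r²)
1/v(163) = 1/(6*163²) = 1/(6*26569) = 1/159414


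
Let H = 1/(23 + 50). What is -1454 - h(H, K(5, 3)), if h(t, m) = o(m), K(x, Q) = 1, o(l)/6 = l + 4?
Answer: -1484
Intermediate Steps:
o(l) = 24 + 6*l (o(l) = 6*(l + 4) = 6*(4 + l) = 24 + 6*l)
H = 1/73 ≈ 0.013699
h(t, m) = 24 + 6*m
-1454 - h(H, K(5, 3)) = -1454 - (24 + 6*1) = -1454 - (24 + 6) = -1454 - 1*30 = -1454 - 30 = -1484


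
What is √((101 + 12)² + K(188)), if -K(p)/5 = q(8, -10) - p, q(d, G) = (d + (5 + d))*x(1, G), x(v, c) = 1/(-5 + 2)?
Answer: 4*√859 ≈ 117.23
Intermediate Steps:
x(v, c) = -⅓ (x(v, c) = 1/(-3) = -⅓)
q(d, G) = -5/3 - 2*d/3 (q(d, G) = (d + (5 + d))*(-⅓) = (5 + 2*d)*(-⅓) = -5/3 - 2*d/3)
K(p) = 35 + 5*p (K(p) = -5*((-5/3 - ⅔*8) - p) = -5*((-5/3 - 16/3) - p) = -5*(-7 - p) = 35 + 5*p)
√((101 + 12)² + K(188)) = √((101 + 12)² + (35 + 5*188)) = √(113² + (35 + 940)) = √(12769 + 975) = √13744 = 4*√859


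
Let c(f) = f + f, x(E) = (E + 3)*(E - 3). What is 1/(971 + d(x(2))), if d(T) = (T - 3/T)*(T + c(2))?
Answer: 5/4877 ≈ 0.0010252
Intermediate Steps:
x(E) = (-3 + E)*(3 + E) (x(E) = (3 + E)*(-3 + E) = (-3 + E)*(3 + E))
c(f) = 2*f
d(T) = (4 + T)*(T - 3/T) (d(T) = (T - 3/T)*(T + 2*2) = (T - 3/T)*(T + 4) = (T - 3/T)*(4 + T) = (4 + T)*(T - 3/T))
1/(971 + d(x(2))) = 1/(971 + (-3 + (-9 + 2**2)**2 - 12/(-9 + 2**2) + 4*(-9 + 2**2))) = 1/(971 + (-3 + (-9 + 4)**2 - 12/(-9 + 4) + 4*(-9 + 4))) = 1/(971 + (-3 + (-5)**2 - 12/(-5) + 4*(-5))) = 1/(971 + (-3 + 25 - 12*(-1/5) - 20)) = 1/(971 + (-3 + 25 + 12/5 - 20)) = 1/(971 + 22/5) = 1/(4877/5) = 5/4877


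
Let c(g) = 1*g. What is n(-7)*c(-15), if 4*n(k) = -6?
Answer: 45/2 ≈ 22.500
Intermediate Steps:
n(k) = -3/2 (n(k) = (1/4)*(-6) = -3/2)
c(g) = g
n(-7)*c(-15) = -3/2*(-15) = 45/2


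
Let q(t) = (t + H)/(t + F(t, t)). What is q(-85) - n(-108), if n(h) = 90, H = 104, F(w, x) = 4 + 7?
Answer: -6679/74 ≈ -90.257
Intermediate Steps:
F(w, x) = 11
q(t) = (104 + t)/(11 + t) (q(t) = (t + 104)/(t + 11) = (104 + t)/(11 + t))
q(-85) - n(-108) = (104 - 85)/(11 - 85) - 1*90 = 19/(-74) - 90 = -1/74*19 - 90 = -19/74 - 90 = -6679/74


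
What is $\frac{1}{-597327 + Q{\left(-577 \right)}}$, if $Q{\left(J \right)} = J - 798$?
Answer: $- \frac{1}{598702} \approx -1.6703 \cdot 10^{-6}$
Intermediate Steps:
$Q{\left(J \right)} = -798 + J$
$\frac{1}{-597327 + Q{\left(-577 \right)}} = \frac{1}{-597327 - 1375} = \frac{1}{-598702} = - \frac{1}{598702}$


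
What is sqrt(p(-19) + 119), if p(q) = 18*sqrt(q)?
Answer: sqrt(119 + 18*I*sqrt(19)) ≈ 11.435 + 3.4306*I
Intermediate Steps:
sqrt(p(-19) + 119) = sqrt(18*sqrt(-19) + 119) = sqrt(18*(I*sqrt(19)) + 119) = sqrt(18*I*sqrt(19) + 119) = sqrt(119 + 18*I*sqrt(19))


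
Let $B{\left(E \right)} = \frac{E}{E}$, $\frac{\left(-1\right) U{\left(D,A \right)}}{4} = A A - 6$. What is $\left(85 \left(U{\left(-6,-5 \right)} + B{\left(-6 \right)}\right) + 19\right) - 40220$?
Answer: $-46576$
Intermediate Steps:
$U{\left(D,A \right)} = 24 - 4 A^{2}$ ($U{\left(D,A \right)} = - 4 \left(A A - 6\right) = - 4 \left(A^{2} - 6\right) = - 4 \left(-6 + A^{2}\right) = 24 - 4 A^{2}$)
$B{\left(E \right)} = 1$
$\left(85 \left(U{\left(-6,-5 \right)} + B{\left(-6 \right)}\right) + 19\right) - 40220 = \left(85 \left(\left(24 - 4 \left(-5\right)^{2}\right) + 1\right) + 19\right) - 40220 = \left(85 \left(\left(24 - 100\right) + 1\right) + 19\right) - 40220 = \left(85 \left(-76 + 1\right) + 19\right) - 40220 = \left(85 \left(-75\right) + 19\right) - 40220 = \left(-6375 + 19\right) - 40220 = -6356 - 40220 = -46576$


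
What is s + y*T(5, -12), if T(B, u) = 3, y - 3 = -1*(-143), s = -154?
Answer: 284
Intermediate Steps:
y = 146 (y = 3 - 1*(-143) = 3 + 143 = 146)
s + y*T(5, -12) = -154 + 146*3 = -154 + 438 = 284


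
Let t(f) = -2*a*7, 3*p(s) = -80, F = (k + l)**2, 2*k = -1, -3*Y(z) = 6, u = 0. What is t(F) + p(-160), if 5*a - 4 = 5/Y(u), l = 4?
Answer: -463/15 ≈ -30.867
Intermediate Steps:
Y(z) = -2 (Y(z) = -1/3*6 = -2)
k = -1/2 (k = (1/2)*(-1) = -1/2 ≈ -0.50000)
F = 49/4 (F = (-1/2 + 4)**2 = (7/2)**2 = 49/4 ≈ 12.250)
p(s) = -80/3 (p(s) = (1/3)*(-80) = -80/3)
a = 3/10 (a = 4/5 + (5/(-2))/5 = 4/5 + (5*(-1/2))/5 = 4/5 + (1/5)*(-5/2) = 4/5 - 1/2 = 3/10 ≈ 0.30000)
t(f) = -21/5 (t(f) = -2*3/10*7 = -3/5*7 = -21/5)
t(F) + p(-160) = -21/5 - 80/3 = -463/15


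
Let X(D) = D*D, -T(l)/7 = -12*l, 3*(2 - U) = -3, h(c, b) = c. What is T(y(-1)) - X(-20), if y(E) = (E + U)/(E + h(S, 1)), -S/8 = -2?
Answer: -1944/5 ≈ -388.80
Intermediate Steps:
S = 16 (S = -8*(-2) = 16)
U = 3 (U = 2 - 1/3*(-3) = 2 + 1 = 3)
y(E) = (3 + E)/(16 + E) (y(E) = (E + 3)/(E + 16) = (3 + E)/(16 + E))
T(l) = 84*l (T(l) = -(-84)*l = 84*l)
X(D) = D**2
T(y(-1)) - X(-20) = 84*((3 - 1)/(16 - 1)) - 1*(-20)**2 = 84*(2/15) - 1*400 = 84*((1/15)*2) - 400 = 84*(2/15) - 400 = 56/5 - 400 = -1944/5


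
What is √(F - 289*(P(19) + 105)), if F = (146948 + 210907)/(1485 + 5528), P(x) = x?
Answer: I*√1759982571169/7013 ≈ 189.17*I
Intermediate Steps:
F = 357855/7013 ≈ 51.027
√(F - 289*(P(19) + 105)) = √(357855/7013 - 289*(19 + 105)) = √(357855/7013 - 289*124) = √(357855/7013 - 35836) = √(-250960013/7013) = I*√1759982571169/7013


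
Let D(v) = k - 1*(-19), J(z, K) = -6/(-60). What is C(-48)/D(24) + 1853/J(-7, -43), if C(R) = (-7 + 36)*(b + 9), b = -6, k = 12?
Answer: 574517/31 ≈ 18533.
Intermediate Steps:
J(z, K) = ⅒ (J(z, K) = -6*(-1/60) = ⅒)
C(R) = 87 (C(R) = (-7 + 36)*(-6 + 9) = 29*3 = 87)
D(v) = 31 (D(v) = 12 - 1*(-19) = 12 + 19 = 31)
C(-48)/D(24) + 1853/J(-7, -43) = 87/31 + 1853/(⅒) = 87*(1/31) + 1853*10 = 87/31 + 18530 = 574517/31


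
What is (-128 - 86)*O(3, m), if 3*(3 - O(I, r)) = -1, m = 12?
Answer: -2140/3 ≈ -713.33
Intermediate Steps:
O(I, r) = 10/3 (O(I, r) = 3 - 1/3*(-1) = 3 + 1/3 = 10/3)
(-128 - 86)*O(3, m) = (-128 - 86)*(10/3) = -214*10/3 = -2140/3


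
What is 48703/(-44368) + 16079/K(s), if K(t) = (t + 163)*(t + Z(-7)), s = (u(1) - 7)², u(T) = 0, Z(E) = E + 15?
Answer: 31216505/134035728 ≈ 0.23290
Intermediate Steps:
Z(E) = 15 + E
s = 49 (s = (0 - 7)² = (-7)² = 49)
K(t) = (8 + t)*(163 + t) (K(t) = (t + 163)*(t + (15 - 7)) = (163 + t)*(t + 8) = (163 + t)*(8 + t) = (8 + t)*(163 + t))
48703/(-44368) + 16079/K(s) = 48703/(-44368) + 16079/(1304 + 49² + 171*49) = 48703*(-1/44368) + 16079/(1304 + 2401 + 8379) = -48703/44368 + 16079/12084 = 31216505/134035728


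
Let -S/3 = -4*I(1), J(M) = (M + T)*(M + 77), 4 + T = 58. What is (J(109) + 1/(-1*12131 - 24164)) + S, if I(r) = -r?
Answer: 1099956269/36295 ≈ 30306.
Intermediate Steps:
T = 54 (T = -4 + 58 = 54)
J(M) = (54 + M)*(77 + M) (J(M) = (M + 54)*(M + 77) = (54 + M)*(77 + M))
S = -12 (S = -(-12)*(-1*1) = -(-12)*(-1) = -3*4 = -12)
(J(109) + 1/(-1*12131 - 24164)) + S = ((4158 + 109² + 131*109) + 1/(-1*12131 - 24164)) - 12 = ((4158 + 11881 + 14279) + 1/(-12131 - 24164)) - 12 = (30318 + 1/(-36295)) - 12 = (30318 - 1/36295) - 12 = 1100391809/36295 - 12 = 1099956269/36295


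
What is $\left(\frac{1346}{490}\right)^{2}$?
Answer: $\frac{452929}{60025} \approx 7.5457$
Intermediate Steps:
$\left(\frac{1346}{490}\right)^{2} = \left(1346 \cdot \frac{1}{490}\right)^{2} = \left(\frac{673}{245}\right)^{2} = \frac{452929}{60025}$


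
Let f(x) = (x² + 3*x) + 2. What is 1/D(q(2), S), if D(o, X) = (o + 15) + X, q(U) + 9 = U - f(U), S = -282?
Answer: -1/286 ≈ -0.0034965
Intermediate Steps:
f(x) = 2 + x² + 3*x
q(U) = -11 - U² - 2*U (q(U) = -9 + (U - (2 + U² + 3*U)) = -9 + (U + (-2 - U² - 3*U)) = -9 + (-2 - U² - 2*U) = -11 - U² - 2*U)
D(o, X) = 15 + X + o (D(o, X) = (15 + o) + X = 15 + X + o)
1/D(q(2), S) = 1/(15 - 282 + (-11 - 1*2² - 2*2)) = 1/(15 - 282 + (-11 - 1*4 - 4)) = 1/(15 - 282 + (-11 - 4 - 4)) = 1/(15 - 282 - 19) = 1/(-286) = -1/286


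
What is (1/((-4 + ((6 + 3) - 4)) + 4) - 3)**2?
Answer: 196/25 ≈ 7.8400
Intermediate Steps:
(1/((-4 + ((6 + 3) - 4)) + 4) - 3)**2 = (1/((-4 + (9 - 4)) + 4) - 3)**2 = (1/((-4 + 5) + 4) - 3)**2 = (1/(1 + 4) - 3)**2 = (1/5 - 3)**2 = (-14/5)**2 = 196/25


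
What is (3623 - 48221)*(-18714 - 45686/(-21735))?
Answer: 6046048344064/7245 ≈ 8.3451e+8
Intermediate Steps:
(3623 - 48221)*(-18714 - 45686/(-21735)) = -44598*(-18714 - 45686*(-1/21735)) = -44598*(-18714 + 45686/21735) = -44598*(-406703104/21735) = 6046048344064/7245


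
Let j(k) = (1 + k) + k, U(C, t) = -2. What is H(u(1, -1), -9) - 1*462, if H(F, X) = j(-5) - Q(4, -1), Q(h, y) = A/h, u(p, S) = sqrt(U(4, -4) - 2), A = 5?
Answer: -1889/4 ≈ -472.25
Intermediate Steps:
u(p, S) = 2*I (u(p, S) = sqrt(-2 - 2) = sqrt(-4) = 2*I)
Q(h, y) = 5/h
j(k) = 1 + 2*k
H(F, X) = -41/4 (H(F, X) = (1 + 2*(-5)) - 5/4 = (1 - 10) - 5/4 = -9 - 1*5/4 = -9 - 5/4 = -41/4)
H(u(1, -1), -9) - 1*462 = -41/4 - 1*462 = -41/4 - 462 = -1889/4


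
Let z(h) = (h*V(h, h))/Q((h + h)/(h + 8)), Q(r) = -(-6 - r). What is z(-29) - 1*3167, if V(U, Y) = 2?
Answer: -291973/92 ≈ -3173.6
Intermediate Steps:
Q(r) = 6 + r
z(h) = 2*h/(6 + 2*h/(8 + h)) (z(h) = (h*2)/(6 + (h + h)/(h + 8)) = (2*h)/(6 + (2*h)/(8 + h)) = (2*h)/(6 + 2*h/(8 + h)) = 2*h/(6 + 2*h/(8 + h)))
z(-29) - 1*3167 = (¼)*(-29)*(8 - 29)/(6 - 29) - 1*3167 = (¼)*(-29)*(-21)/(-23) - 3167 = (¼)*(-29)*(-1/23)*(-21) - 3167 = -609/92 - 3167 = -291973/92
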